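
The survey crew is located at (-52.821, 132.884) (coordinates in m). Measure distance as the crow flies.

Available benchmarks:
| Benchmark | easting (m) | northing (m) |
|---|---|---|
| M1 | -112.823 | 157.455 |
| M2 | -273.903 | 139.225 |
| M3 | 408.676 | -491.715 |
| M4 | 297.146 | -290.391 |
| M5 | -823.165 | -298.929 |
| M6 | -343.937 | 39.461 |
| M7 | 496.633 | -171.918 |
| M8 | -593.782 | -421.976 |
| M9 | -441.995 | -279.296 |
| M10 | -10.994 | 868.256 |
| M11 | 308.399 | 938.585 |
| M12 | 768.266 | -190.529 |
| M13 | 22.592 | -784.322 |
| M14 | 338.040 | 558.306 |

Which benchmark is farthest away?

Distances from (-52.821, 132.884):
M1: √((-60.002)² + (24.571)²) = √(3600.24000 + 603.73404) = 64.838 m
M2: √((-221.082)² + (6.341)²) = √(48877.25072 + 40.20828) = 221.173 m
M3: √((461.497)² + (-624.599)²) = √(212979.48101 + 390123.91080) = 776.597 m
M4: √((349.967)² + (-423.275)²) = √(122476.90109 + 179161.72562) = 549.216 m
M5: √((-770.344)² + (-431.813)²) = √(593429.87834 + 186462.46697) = 883.115 m
M6: √((-291.116)² + (-93.423)²) = √(84748.52546 + 8727.85693) = 305.739 m
M7: √((549.454)² + (-304.802)²) = √(301899.69812 + 92904.25920) = 628.334 m
M8: √((-540.961)² + (-554.860)²) = √(292638.80352 + 307869.61960) = 774.925 m
M9: √((-389.174)² + (-412.180)²) = √(151456.40228 + 169892.35240) = 566.876 m
M10: √((41.827)² + (735.372)²) = √(1749.49793 + 540771.97838) = 736.561 m
M11: √((361.220)² + (805.701)²) = √(130479.88840 + 649154.10140) = 882.969 m
M12: √((821.087)² + (-323.413)²) = √(674183.86157 + 104595.96857) = 882.485 m
M13: √((75.413)² + (-917.206)²) = √(5687.12057 + 841266.84644) = 920.301 m
M14: √((390.861)² + (425.422)²) = √(152772.32132 + 180983.87808) = 577.716 m
Maximum: M13 at 920.301 m.

M13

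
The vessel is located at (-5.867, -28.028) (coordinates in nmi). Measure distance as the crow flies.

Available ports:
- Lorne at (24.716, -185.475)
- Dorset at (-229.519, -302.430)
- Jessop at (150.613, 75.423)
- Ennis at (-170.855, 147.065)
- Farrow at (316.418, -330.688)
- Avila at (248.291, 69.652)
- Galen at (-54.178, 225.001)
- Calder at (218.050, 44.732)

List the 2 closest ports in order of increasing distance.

Lorne, Jessop

Distances from (-5.867, -28.028):
Lorne: 160.390 nmi
Dorset: 354.001 nmi
Jessop: 187.585 nmi
Ennis: 240.580 nmi
Farrow: 442.121 nmi
Avila: 272.282 nmi
Galen: 257.600 nmi
Calder: 235.442 nmi
Sorted: Lorne (160.390 nmi) < Jessop (187.585 nmi) < Calder (235.442 nmi) < Ennis (240.580 nmi) < …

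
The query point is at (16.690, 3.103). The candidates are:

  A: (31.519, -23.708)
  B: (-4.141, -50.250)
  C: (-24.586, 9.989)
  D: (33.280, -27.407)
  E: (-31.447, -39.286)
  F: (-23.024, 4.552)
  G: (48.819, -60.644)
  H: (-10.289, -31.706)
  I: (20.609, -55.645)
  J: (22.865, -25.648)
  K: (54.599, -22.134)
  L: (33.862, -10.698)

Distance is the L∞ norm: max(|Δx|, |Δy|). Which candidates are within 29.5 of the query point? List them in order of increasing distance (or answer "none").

Distances from (16.690, 3.103):
A: max(|14.829|, |-26.811|) = 26.811
B: max(|-20.831|, |-53.353|) = 53.353
C: max(|-41.276|, |6.886|) = 41.276
D: max(|16.590|, |-30.510|) = 30.510
E: max(|-48.137|, |-42.389|) = 48.137
F: max(|-39.714|, |1.449|) = 39.714
G: max(|32.129|, |-63.747|) = 63.747
H: max(|-26.979|, |-34.809|) = 34.809
I: max(|3.919|, |-58.748|) = 58.748
J: max(|6.175|, |-28.751|) = 28.751
K: max(|37.909|, |-25.237|) = 37.909
L: max(|17.172|, |-13.801|) = 17.172
Threshold 29.5: L (17.172), A (26.811), J (28.751) are within range.

L, A, J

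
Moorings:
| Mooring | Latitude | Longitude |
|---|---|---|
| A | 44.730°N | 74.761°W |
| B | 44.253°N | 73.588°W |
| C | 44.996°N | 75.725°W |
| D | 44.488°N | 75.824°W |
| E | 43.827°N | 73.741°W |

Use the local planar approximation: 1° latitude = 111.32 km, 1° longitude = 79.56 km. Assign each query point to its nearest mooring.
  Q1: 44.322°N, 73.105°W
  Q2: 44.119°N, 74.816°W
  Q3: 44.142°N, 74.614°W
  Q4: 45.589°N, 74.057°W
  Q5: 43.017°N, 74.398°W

Q1→B; Q2→A; Q3→A; Q4→A; Q5→E

Q1 at 44.322°N, 73.105°W:
  A: 139.360 km
  B: 39.188 km
  C: 221.539 km
  D: 217.111 km
  E: 74.812 km
  → nearest: B (39.188 km)
Q2 at 44.119°N, 74.816°W:
  A: 68.157 km
  B: 98.832 km
  C: 121.496 km
  D: 90.104 km
  E: 91.496 km
  → nearest: A (68.157 km)
Q3 at 44.142°N, 74.614°W:
  A: 66.493 km
  B: 82.558 km
  C: 129.811 km
  D: 103.687 km
  E: 77.806 km
  → nearest: A (66.493 km)
Q4 at 45.589°N, 74.057°W:
  A: 110.820 km
  B: 153.333 km
  C: 148.218 km
  D: 186.508 km
  E: 197.750 km
  → nearest: A (110.820 km)
Q5 at 43.017°N, 74.398°W:
  A: 192.866 km
  B: 151.936 km
  C: 244.294 km
  D: 199.214 km
  E: 104.224 km
  → nearest: E (104.224 km)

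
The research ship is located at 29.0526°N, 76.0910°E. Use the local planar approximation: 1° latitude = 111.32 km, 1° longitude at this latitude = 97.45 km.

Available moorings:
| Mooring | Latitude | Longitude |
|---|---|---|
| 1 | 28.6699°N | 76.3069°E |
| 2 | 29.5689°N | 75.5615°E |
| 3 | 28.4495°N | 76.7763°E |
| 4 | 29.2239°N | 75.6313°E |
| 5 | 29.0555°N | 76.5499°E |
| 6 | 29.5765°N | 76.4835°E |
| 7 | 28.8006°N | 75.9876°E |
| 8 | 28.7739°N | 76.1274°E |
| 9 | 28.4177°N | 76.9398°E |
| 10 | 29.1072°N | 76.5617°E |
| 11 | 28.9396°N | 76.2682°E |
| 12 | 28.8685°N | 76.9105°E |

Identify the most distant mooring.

Distances from 29.0526°N, 76.0910°E:
1: 47.5142 km
2: 77.2390 km
3: 94.6958 km
4: 48.6875 km
5: 44.7210 km
6: 69.7444 km
7: 29.8074 km
8: 31.2270 km
9: 108.7985 km
10: 46.2707 km
11: 21.3641 km
12: 82.4480 km
Maximum: 9 at 108.7985 km.

9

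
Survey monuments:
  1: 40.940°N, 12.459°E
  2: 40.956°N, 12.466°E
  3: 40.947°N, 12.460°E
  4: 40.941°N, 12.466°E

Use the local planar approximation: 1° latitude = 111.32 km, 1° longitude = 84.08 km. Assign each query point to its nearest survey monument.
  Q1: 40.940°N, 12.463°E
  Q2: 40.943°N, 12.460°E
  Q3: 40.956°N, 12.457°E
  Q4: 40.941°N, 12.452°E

Q1→4; Q2→1; Q3→2; Q4→1

Q1 at 40.940°N, 12.463°E:
  1: 0.336 km
  2: 1.799 km
  3: 0.819 km
  4: 0.276 km
  → nearest: 4 (0.276 km)
Q2 at 40.943°N, 12.460°E:
  1: 0.344 km
  2: 1.533 km
  3: 0.445 km
  4: 0.551 km
  → nearest: 1 (0.344 km)
Q3 at 40.956°N, 12.457°E:
  1: 1.789 km
  2: 0.757 km
  3: 1.033 km
  4: 1.833 km
  → nearest: 2 (0.757 km)
Q4 at 40.941°N, 12.452°E:
  1: 0.599 km
  2: 2.043 km
  3: 0.948 km
  4: 1.177 km
  → nearest: 1 (0.599 km)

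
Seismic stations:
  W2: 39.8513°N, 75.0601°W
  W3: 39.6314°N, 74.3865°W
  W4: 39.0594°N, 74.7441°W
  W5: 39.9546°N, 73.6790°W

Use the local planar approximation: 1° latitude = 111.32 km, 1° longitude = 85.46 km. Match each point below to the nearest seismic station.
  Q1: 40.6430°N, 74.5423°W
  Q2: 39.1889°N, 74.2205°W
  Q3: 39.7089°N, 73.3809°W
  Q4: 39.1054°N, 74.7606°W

Q1 at 40.6430°N, 74.5423°W:
  W2: √((-0.7917·111.32)² + (-0.5178·85.46)²) = √(7767.257180 + 1958.167639) = 98.6176 km
  W3: √((-1.0116·111.32)² + (0.1558·85.46)²) = √(12681.307590 + 177.280384) = 113.3957 km
  W4: √((-1.5836·111.32)² + (-0.2018·85.46)²) = √(31076.877901 + 297.418583) = 177.1279 km
  W5: √((-0.6884·111.32)² + (0.8633·85.46)²) = √(5872.568870 + 5443.136918) = 106.3753 km
  → nearest: W2 (98.6176 km)
Q2 at 39.1889°N, 74.2205°W:
  W2: √((0.6624·111.32)² + (-0.8396·85.46)²) = √(5437.346915 + 5148.380501) = 102.8870 km
  W3: √((0.4425·111.32)² + (-0.1660·85.46)²) = √(2426.458933 + 201.252810) = 51.2612 km
  W4: √((-0.1295·111.32)² + (-0.5236·85.46)²) = √(207.819326 + 2002.281122) = 47.0117 km
  W5: √((0.7657·111.32)² + (0.5415·85.46)²) = √(7265.469593 + 2141.522782) = 96.9897 km
  → nearest: W4 (47.0117 km)
Q3 at 39.7089°N, 73.3809°W:
  W2: √((0.1424·111.32)² + (-1.6792·85.46)²) = √(251.284889 + 20593.522004) = 144.3773 km
  W3: √((-0.0775·111.32)² + (-1.0056·85.46)²) = √(74.430305 + 7385.438845) = 86.3705 km
  W4: √((-0.6495·111.32)² + (-1.3632·85.46)²) = √(5227.628369 + 13572.033777) = 137.1119 km
  W5: √((0.2457·111.32)² + (-0.2981·85.46)²) = √(748.094925 + 649.007520) = 37.3778 km
  → nearest: W5 (37.3778 km)
Q4 at 39.1054°N, 74.7606°W:
  W2: √((0.7459·111.32)² + (-0.2995·85.46)²) = √(6894.576736 + 655.117846) = 86.8890 km
  W3: √((0.5260·111.32)² + (0.3741·85.46)²) = √(3428.608391 + 1022.118369) = 66.7138 km
  W4: √((-0.0460·111.32)² + (0.0165·85.46)²) = √(26.221773 + 1.988354) = 5.3113 km
  W5: √((0.8492·111.32)² + (1.0816·85.46)²) = √(8936.477501 + 8543.958577) = 132.2136 km
  → nearest: W4 (5.3113 km)

Q1→W2; Q2→W4; Q3→W5; Q4→W4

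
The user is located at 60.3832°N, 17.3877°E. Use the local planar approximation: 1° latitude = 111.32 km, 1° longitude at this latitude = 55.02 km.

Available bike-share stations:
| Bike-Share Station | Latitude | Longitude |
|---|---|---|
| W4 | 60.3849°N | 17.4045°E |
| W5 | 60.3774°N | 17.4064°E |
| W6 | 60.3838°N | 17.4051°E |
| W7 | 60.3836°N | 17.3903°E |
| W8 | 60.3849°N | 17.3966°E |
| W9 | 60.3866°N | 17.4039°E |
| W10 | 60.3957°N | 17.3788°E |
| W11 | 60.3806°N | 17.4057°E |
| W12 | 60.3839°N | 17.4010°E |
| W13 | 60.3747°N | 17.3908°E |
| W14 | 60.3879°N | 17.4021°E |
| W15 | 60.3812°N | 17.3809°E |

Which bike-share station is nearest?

W7

Distances from 60.3832°N, 17.3877°E:
W4: 0.9435 km
W5: 1.2147 km
W6: 0.9597 km
W7: 0.1498 km
W8: 0.5250 km
W9: 0.9684 km
W10: 1.4751 km
W11: 1.0318 km
W12: 0.7359 km
W13: 0.9615 km
W14: 0.9495 km
W15: 0.4354 km
Minimum: W7 at 0.1498 km.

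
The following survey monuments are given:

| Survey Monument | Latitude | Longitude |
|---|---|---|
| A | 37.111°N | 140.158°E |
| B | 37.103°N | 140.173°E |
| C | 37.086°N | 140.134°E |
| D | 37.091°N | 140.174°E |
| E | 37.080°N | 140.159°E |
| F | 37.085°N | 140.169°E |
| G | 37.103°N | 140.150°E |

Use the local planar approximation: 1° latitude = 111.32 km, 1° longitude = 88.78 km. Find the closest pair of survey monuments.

Pairwise distances:
A–B: 1.602 km
A–C: 3.505 km
A–D: 2.641 km
A–E: 3.452 km
A–F: 3.055 km
A–G: 1.139 km
B–C: 3.946 km
B–D: 1.339 km
B–E: 2.846 km
B–F: 2.035 km
B–G: 2.042 km
C–D: 3.595 km
C–E: 2.318 km
C–F: 3.109 km
C–G: 2.366 km
D–E: 1.809 km
D–F: 0.802 km
D–G: 2.515 km
E–F: 1.048 km
E–G: 2.682 km
F–G: 2.619 km
Closest pair: D–F at 0.802 km.

D and F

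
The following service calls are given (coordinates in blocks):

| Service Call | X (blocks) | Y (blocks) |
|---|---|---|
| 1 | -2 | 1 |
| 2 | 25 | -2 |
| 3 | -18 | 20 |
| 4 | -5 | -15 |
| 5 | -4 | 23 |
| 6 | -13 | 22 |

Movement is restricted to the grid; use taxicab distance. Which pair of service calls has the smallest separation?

Pairwise distances:
1–2: 30 blocks
1–3: 35 blocks
1–4: 19 blocks
1–5: 24 blocks
1–6: 32 blocks
2–3: 65 blocks
2–4: 43 blocks
2–5: 54 blocks
2–6: 62 blocks
3–4: 48 blocks
3–5: 17 blocks
3–6: 7 blocks
4–5: 39 blocks
4–6: 45 blocks
5–6: 10 blocks
Closest pair: 3–6 at 7 blocks.

3 and 6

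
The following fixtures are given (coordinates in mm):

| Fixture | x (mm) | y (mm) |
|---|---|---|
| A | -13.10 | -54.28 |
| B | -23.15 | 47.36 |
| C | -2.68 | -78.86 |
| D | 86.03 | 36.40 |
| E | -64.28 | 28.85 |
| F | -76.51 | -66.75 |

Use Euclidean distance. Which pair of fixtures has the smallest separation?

Pairwise distances:
A–B: 102.14 mm
A–C: 26.70 mm
A–D: 134.35 mm
A–E: 97.62 mm
A–F: 64.62 mm
B–C: 127.87 mm
B–D: 109.73 mm
B–E: 45.10 mm
B–F: 125.97 mm
C–D: 145.45 mm
C–E: 124.08 mm
C–F: 74.82 mm
D–E: 150.50 mm
D–F: 192.51 mm
E–F: 96.38 mm
Closest pair: A–C at 26.70 mm.

A and C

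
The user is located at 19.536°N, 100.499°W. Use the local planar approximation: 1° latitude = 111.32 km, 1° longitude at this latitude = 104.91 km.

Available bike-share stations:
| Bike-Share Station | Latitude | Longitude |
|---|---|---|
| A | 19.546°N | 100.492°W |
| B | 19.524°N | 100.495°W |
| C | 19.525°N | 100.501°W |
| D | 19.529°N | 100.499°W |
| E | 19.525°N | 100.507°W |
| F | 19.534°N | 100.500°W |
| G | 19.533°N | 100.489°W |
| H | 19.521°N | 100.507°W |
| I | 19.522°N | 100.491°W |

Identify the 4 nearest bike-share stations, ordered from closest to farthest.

F, D, G, C

Distances from 19.536°N, 100.499°W:
A: 1.334 km
B: 1.400 km
C: 1.242 km
D: 0.779 km
E: 1.485 km
F: 0.246 km
G: 1.101 km
H: 1.869 km
I: 1.770 km
Sorted: F (0.246 km) < D (0.779 km) < G (1.101 km) < C (1.242 km) < A (1.334 km) < B (1.400 km) < …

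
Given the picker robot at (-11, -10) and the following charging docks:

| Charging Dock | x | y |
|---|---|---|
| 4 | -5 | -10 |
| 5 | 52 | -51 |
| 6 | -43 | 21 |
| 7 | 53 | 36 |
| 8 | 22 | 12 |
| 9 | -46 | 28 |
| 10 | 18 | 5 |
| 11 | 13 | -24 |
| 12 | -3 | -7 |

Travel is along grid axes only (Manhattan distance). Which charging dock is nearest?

Distances from (-11, -10):
4: |6| + |0| = 6 + 0 = 6
5: |63| + |-41| = 63 + 41 = 104
6: |-32| + |31| = 32 + 31 = 63
7: |64| + |46| = 64 + 46 = 110
8: |33| + |22| = 33 + 22 = 55
9: |-35| + |38| = 35 + 38 = 73
10: |29| + |15| = 29 + 15 = 44
11: |24| + |-14| = 24 + 14 = 38
12: |8| + |3| = 8 + 3 = 11
Minimum: 4 at 6.

4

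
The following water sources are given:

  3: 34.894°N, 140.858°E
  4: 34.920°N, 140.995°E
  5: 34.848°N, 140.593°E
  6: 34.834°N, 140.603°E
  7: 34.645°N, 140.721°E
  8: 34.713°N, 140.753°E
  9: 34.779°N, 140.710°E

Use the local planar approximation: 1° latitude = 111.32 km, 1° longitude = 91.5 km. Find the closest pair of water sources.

5 and 6

Pairwise distances:
5–6: √((-0.014·111.32)² + (0.010·91.5)²) = √(2.42886 + 0.83723) = 1.807 km
7–8: √((0.068·111.32)² + (0.032·91.5)²) = √(57.30127 + 8.57318) = 8.116 km
8–9: √((0.066·111.32)² + (-0.043·91.5)²) = √(53.98017 + 15.48029) = 8.334 km
6–9: √((-0.055·111.32)² + (0.107·91.5)²) = √(37.48623 + 95.85389) = 11.547 km
3–4: √((0.026·111.32)² + (0.137·91.5)²) = √(8.37709 + 157.13876) = 12.865 km
5–9: √((-0.069·111.32)² + (0.117·91.5)²) = √(58.99899 + 114.60773) = 13.176 km
7–9: √((0.134·111.32)² + (-0.011·91.5)²) = √(222.51331 + 1.01304) = 14.951 km
3–9: √((-0.115·111.32)² + (-0.148·91.5)²) = √(163.88608 + 183.38576) = 18.635 km
6–8: √((-0.121·111.32)² + (0.150·91.5)²) = √(181.43336 + 188.37562) = 19.230 km
5–8: √((-0.135·111.32)² + (0.160·91.5)²) = √(225.84680 + 214.32960) = 20.980 km
3–8: √((-0.181·111.32)² + (-0.105·91.5)²) = √(405.97898 + 92.30406) = 22.322 km
6–7: √((-0.189·111.32)² + (0.118·91.5)²) = √(442.65972 + 116.57521) = 23.648 km
3–6: √((-0.060·111.32)² + (-0.255·91.5)²) = √(44.61171 + 544.40556) = 24.270 km
3–5: √((-0.046·111.32)² + (-0.265·91.5)²) = √(26.22177 + 587.94126) = 24.782 km
5–7: √((-0.203·111.32)² + (0.128·91.5)²) = √(510.66780 + 137.17094) = 25.453 km
3–7: √((-0.249·111.32)² + (-0.137·91.5)²) = √(768.32522 + 157.13876) = 30.421 km
4–9: √((-0.141·111.32)² + (-0.285·91.5)²) = √(246.36818 + 680.03601) = 30.437 km
4–8: √((-0.207·111.32)² + (-0.242·91.5)²) = √(530.99091 + 490.31245) = 31.958 km
4–6: √((-0.086·111.32)² + (-0.392·91.5)²) = √(91.65229 + 1286.51342) = 37.124 km
4–5: √((-0.072·111.32)² + (-0.402·91.5)²) = √(64.24087 + 1352.98909) = 37.646 km
4–7: √((-0.275·111.32)² + (-0.274·91.5)²) = √(937.15577 + 628.55504) = 39.569 km
Closest pair: 5–6 at 1.807 km.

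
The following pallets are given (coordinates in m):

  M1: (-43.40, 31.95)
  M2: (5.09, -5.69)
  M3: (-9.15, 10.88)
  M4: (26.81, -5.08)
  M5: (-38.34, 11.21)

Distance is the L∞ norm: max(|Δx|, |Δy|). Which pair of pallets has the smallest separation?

M2 and M3

Pairwise distances:
M1–M2: max(|48.49|, |-37.64|) = 48.49 m
M1–M3: max(|34.25|, |-21.07|) = 34.25 m
M1–M4: max(|70.21|, |-37.03|) = 70.21 m
M1–M5: max(|5.06|, |-20.74|) = 20.74 m
M2–M3: max(|-14.24|, |16.57|) = 16.57 m
M2–M4: max(|21.72|, |0.61|) = 21.72 m
M2–M5: max(|-43.43|, |16.90|) = 43.43 m
M3–M4: max(|35.96|, |-15.96|) = 35.96 m
M3–M5: max(|-29.19|, |0.33|) = 29.19 m
M4–M5: max(|-65.15|, |16.29|) = 65.15 m
Closest pair: M2–M3 at 16.57 m.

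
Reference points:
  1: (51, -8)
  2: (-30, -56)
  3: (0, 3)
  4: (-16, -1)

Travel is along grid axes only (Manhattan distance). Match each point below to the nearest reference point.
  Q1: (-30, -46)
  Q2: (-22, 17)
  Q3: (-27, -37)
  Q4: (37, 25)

Q1 at (-30, -46):
  1: |81| + |38| = 81 + 38 = 119
  2: |0| + |-10| = 0 + 10 = 10
  3: |30| + |49| = 30 + 49 = 79
  4: |14| + |45| = 14 + 45 = 59
  → nearest: 2 (10)
Q2 at (-22, 17):
  1: |73| + |-25| = 73 + 25 = 98
  2: |-8| + |-73| = 8 + 73 = 81
  3: |22| + |-14| = 22 + 14 = 36
  4: |6| + |-18| = 6 + 18 = 24
  → nearest: 4 (24)
Q3 at (-27, -37):
  1: |78| + |29| = 78 + 29 = 107
  2: |-3| + |-19| = 3 + 19 = 22
  3: |27| + |40| = 27 + 40 = 67
  4: |11| + |36| = 11 + 36 = 47
  → nearest: 2 (22)
Q4 at (37, 25):
  1: |14| + |-33| = 14 + 33 = 47
  2: |-67| + |-81| = 67 + 81 = 148
  3: |-37| + |-22| = 37 + 22 = 59
  4: |-53| + |-26| = 53 + 26 = 79
  → nearest: 1 (47)

Q1→2; Q2→4; Q3→2; Q4→1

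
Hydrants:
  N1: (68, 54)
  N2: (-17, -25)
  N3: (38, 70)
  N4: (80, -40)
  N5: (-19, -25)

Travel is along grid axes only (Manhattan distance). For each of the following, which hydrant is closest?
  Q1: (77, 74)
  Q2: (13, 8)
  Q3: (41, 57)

Q1→N1; Q2→N2; Q3→N3

Q1 at (77, 74):
  N1: |-9| + |-20| = 9 + 20 = 29
  N2: |-94| + |-99| = 94 + 99 = 193
  N3: |-39| + |-4| = 39 + 4 = 43
  N4: |3| + |-114| = 3 + 114 = 117
  N5: |-96| + |-99| = 96 + 99 = 195
  → nearest: N1 (29)
Q2 at (13, 8):
  N1: |55| + |46| = 55 + 46 = 101
  N2: |-30| + |-33| = 30 + 33 = 63
  N3: |25| + |62| = 25 + 62 = 87
  N4: |67| + |-48| = 67 + 48 = 115
  N5: |-32| + |-33| = 32 + 33 = 65
  → nearest: N2 (63)
Q3 at (41, 57):
  N1: |27| + |-3| = 27 + 3 = 30
  N2: |-58| + |-82| = 58 + 82 = 140
  N3: |-3| + |13| = 3 + 13 = 16
  N4: |39| + |-97| = 39 + 97 = 136
  N5: |-60| + |-82| = 60 + 82 = 142
  → nearest: N3 (16)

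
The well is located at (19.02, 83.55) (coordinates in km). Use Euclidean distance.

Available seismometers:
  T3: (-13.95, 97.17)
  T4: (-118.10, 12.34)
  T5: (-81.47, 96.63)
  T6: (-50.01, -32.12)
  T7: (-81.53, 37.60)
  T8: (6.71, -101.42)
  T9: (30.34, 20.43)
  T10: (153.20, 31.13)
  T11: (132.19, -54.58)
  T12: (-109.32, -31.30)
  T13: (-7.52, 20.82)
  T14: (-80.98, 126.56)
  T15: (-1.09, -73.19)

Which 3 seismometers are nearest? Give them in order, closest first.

Distances from (19.02, 83.55):
T3: √((-32.97)² + (13.62)²) = √(1087.0209 + 185.5044) = 35.67 km
T4: √((-137.12)² + (-71.21)²) = √(18801.8944 + 5070.8641) = 154.51 km
T5: √((-100.49)² + (13.08)²) = √(10098.2401 + 171.0864) = 101.34 km
T6: √((-69.03)² + (-115.67)²) = √(4765.1409 + 13379.5489) = 134.70 km
T7: √((-100.55)² + (-45.95)²) = √(10110.3025 + 2111.4025) = 110.55 km
T8: √((-12.31)² + (-184.97)²) = √(151.5361 + 34213.9009) = 185.38 km
T9: √((11.32)² + (-63.12)²) = √(128.1424 + 3984.1344) = 64.13 km
T10: √((134.18)² + (-52.42)²) = √(18004.2724 + 2747.8564) = 144.06 km
T11: √((113.17)² + (-138.13)²) = √(12807.4489 + 19079.8969) = 178.57 km
T12: √((-128.34)² + (-114.85)²) = √(16471.1556 + 13190.5225) = 172.23 km
T13: √((-26.54)² + (-62.73)²) = √(704.3716 + 3935.0529) = 68.11 km
T14: √((-100.00)² + (43.01)²) = √(10000.0000 + 1849.8601) = 108.86 km
T15: √((-20.11)² + (-156.74)²) = √(404.4121 + 24567.4276) = 158.02 km
Sorted: T3 (35.67 km) < T9 (64.13 km) < T13 (68.11 km) < T5 (101.34 km) < T14 (108.86 km) < …

T3, T9, T13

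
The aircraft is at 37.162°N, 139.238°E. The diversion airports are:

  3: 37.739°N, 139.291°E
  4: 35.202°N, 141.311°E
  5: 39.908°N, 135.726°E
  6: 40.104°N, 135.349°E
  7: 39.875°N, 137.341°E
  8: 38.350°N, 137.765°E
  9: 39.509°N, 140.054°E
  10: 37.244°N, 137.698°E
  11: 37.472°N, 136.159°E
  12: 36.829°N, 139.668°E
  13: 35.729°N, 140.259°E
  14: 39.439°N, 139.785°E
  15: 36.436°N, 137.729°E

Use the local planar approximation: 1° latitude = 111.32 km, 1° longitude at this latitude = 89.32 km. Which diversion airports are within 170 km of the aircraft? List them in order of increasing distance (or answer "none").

12, 3, 10, 15

Distances from 37.162°N, 139.238°E:
3: √((0.577·111.32)² + (0.053·89.32)²) = √(4125.70358 + 22.41038) = 64.406 km
4: √((-1.960·111.32)² + (2.073·89.32)²) = √(47605.65424 + 34284.35892) = 286.164 km
5: √((2.746·111.32)² + (-3.512·89.32)²) = √(93443.14804 + 98402.57048) = 438.002 km
6: √((2.942·111.32)² + (-3.889·89.32)²) = √(107258.50321 + 120662.77670) = 477.411 km
7: √((2.713·111.32)² + (-1.897·89.32)²) = √(91210.74076 + 28709.92716) = 346.296 km
8: √((1.188·111.32)² + (-1.473·89.32)²) = √(17489.57582 + 17310.23335) = 186.547 km
9: √((2.347·111.32)² + (0.816·89.32)²) = √(68260.98873 + 5312.24072) = 271.244 km
10: √((0.082·111.32)² + (-1.540·89.32)²) = √(83.32477 + 18920.77279) = 137.855 km
11: √((0.310·111.32)² + (-3.079·89.32)²) = √(1190.88488 + 75633.95427) = 277.173 km
12: √((-0.333·111.32)² + (0.430·89.32)²) = √(1374.15228 + 1475.14374) = 53.379 km
13: √((-1.433·111.32)² + (1.021·89.32)²) = √(25447.12810 + 8316.65935) = 183.749 km
14: √((2.277·111.32)² + (0.547·89.32)²) = √(64249.90007 + 2387.10807) = 258.141 km
15: √((-0.726·111.32)² + (-1.509·89.32)²) = √(6531.60085 + 18166.69431) = 157.157 km
Threshold 170 km: 12 (53.379 km), 3 (64.406 km), 10 (137.855 km), 15 (157.157 km) are within range.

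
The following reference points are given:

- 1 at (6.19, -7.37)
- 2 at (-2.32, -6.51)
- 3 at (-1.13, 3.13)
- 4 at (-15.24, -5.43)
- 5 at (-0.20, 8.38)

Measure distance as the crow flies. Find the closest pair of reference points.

3 and 5

Pairwise distances:
1–2: 8.55
1–3: 12.80
1–4: 21.52
1–5: 17.00
2–3: 9.71
2–4: 12.97
2–5: 15.04
3–4: 16.50
3–5: 5.33
4–5: 20.42
Closest pair: 3–5 at 5.33.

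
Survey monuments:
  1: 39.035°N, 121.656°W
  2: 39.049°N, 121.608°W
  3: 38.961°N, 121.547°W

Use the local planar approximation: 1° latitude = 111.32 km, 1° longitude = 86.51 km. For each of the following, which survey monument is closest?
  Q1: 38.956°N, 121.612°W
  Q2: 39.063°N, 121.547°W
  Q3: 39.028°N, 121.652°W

Q1→3; Q2→2; Q3→1

Q1 at 38.956°N, 121.612°W:
  1: 9.583 km
  2: 10.359 km
  3: 5.651 km
  → nearest: 3 (5.651 km)
Q2 at 39.063°N, 121.547°W:
  1: 9.931 km
  2: 5.502 km
  3: 11.355 km
  → nearest: 2 (5.502 km)
Q3 at 39.028°N, 121.652°W:
  1: 0.853 km
  2: 4.467 km
  3: 11.753 km
  → nearest: 1 (0.853 km)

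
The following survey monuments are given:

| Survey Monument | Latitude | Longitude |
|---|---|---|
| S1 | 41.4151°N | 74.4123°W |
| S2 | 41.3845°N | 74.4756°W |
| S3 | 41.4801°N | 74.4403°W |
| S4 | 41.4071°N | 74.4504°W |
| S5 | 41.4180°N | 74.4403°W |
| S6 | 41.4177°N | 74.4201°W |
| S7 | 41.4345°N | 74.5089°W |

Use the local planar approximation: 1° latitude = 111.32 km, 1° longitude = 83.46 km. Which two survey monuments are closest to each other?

S1 and S6

Pairwise distances:
S1–S2: √((-0.0306·111.32)² + (-0.0633·83.46)²) = √(11.603506 + 27.910279) = 6.2860 km
S1–S3: √((0.0650·111.32)² + (-0.0280·83.46)²) = √(52.356802 + 5.461008) = 7.6038 km
S1–S4: √((-0.0080·111.32)² + (-0.0381·83.46)²) = √(0.793097 + 10.111293) = 3.3022 km
S1–S5: √((0.0029·111.32)² + (-0.0280·83.46)²) = √(0.104218 + 5.461008) = 2.3591 km
S1–S6: √((0.0026·111.32)² + (-0.0078·83.46)²) = √(0.083771 + 0.423785) = 0.7124 km
S1–S7: √((0.0194·111.32)² + (-0.0966·83.46)²) = √(4.663907 + 64.999649) = 8.3465 km
S2–S3: √((0.0956·111.32)² + (0.0353·83.46)²) = √(113.256251 + 8.679729) = 11.0425 km
S2–S4: √((0.0226·111.32)² + (0.0252·83.46)²) = √(6.329411 + 4.423417) = 3.2792 km
S2–S5: √((0.0335·111.32)² + (0.0353·83.46)²) = √(13.907082 + 8.679729) = 4.7526 km
S2–S6: √((0.0332·111.32)² + (0.0555·83.46)²) = √(13.659115 + 21.455702) = 5.9258 km
S2–S7: √((0.0500·111.32)² + (-0.0333·83.46)²) = √(30.980356 + 7.724053) = 6.2213 km
S3–S4: √((-0.0730·111.32)² + (-0.0101·83.46)²) = √(66.037727 + 0.710558) = 8.1700 km
S3–S5: √((-0.0621·111.32)² + (0.0000·83.46)²) = √(47.789182 + 0.000000) = 6.9130 km
S3–S6: √((-0.0624·111.32)² + (0.0202·83.46)²) = √(48.252028 + 2.842232) = 7.1480 km
S3–S7: √((-0.0456·111.32)² + (-0.0686·83.46)²) = √(25.767725 + 32.779701) = 7.6516 km
S4–S5: √((0.0109·111.32)² + (0.0101·83.46)²) = √(1.472310 + 0.710558) = 1.4775 km
S4–S6: √((0.0106·111.32)² + (0.0303·83.46)²) = √(1.392381 + 6.395022) = 2.7906 km
S4–S7: √((0.0274·111.32)² + (-0.0585·83.46)²) = √(9.303525 + 23.837927) = 5.7569 km
S5–S6: √((-0.0003·111.32)² + (0.0202·83.46)²) = √(0.001115 + 2.842232) = 1.6862 km
S5–S7: √((0.0165·111.32)² + (-0.0686·83.46)²) = √(3.373761 + 32.779701) = 6.0128 km
S6–S7: √((0.0168·111.32)² + (-0.0888·83.46)²) = √(3.497558 + 54.926597) = 7.6436 km
Closest pair: S1–S6 at 0.7124 km.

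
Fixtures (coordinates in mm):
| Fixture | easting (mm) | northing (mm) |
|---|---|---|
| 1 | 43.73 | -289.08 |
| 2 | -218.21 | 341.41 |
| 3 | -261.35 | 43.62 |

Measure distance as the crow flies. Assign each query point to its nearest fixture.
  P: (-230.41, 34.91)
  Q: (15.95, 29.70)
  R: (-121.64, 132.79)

P at (-230.41, 34.91):
  1: √((274.14)² + (-323.99)²) = √(75152.7396 + 104969.5201) = 424.41 mm
  2: √((12.20)² + (306.50)²) = √(148.8400 + 93942.2500) = 306.74 mm
  3: √((-30.94)² + (8.71)²) = √(957.2836 + 75.8641) = 32.14 mm
  → nearest: 3 (32.14 mm)
Q at (15.95, 29.70):
  1: √((27.78)² + (-318.78)²) = √(771.7284 + 101620.6884) = 319.99 mm
  2: √((-234.16)² + (311.71)²) = √(54830.9056 + 97163.1241) = 389.86 mm
  3: √((-277.30)² + (13.92)²) = √(76895.2900 + 193.7664) = 277.65 mm
  → nearest: 3 (277.65 mm)
R at (-121.64, 132.79):
  1: √((165.37)² + (-421.87)²) = √(27347.2369 + 177974.2969) = 453.12 mm
  2: √((-96.57)² + (208.62)²) = √(9325.7649 + 43522.3044) = 229.89 mm
  3: √((-139.71)² + (-89.17)²) = √(19518.8841 + 7951.2889) = 165.74 mm
  → nearest: 3 (165.74 mm)

P→3; Q→3; R→3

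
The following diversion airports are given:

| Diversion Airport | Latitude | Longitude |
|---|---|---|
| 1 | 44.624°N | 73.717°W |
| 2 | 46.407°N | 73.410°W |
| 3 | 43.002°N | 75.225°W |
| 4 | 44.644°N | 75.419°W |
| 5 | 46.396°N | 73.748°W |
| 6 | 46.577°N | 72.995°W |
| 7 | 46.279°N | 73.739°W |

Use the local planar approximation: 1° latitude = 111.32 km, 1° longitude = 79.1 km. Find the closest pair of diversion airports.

Pairwise distances:
5–7: 13.044 km
2–5: 26.764 km
2–7: 29.669 km
2–6: 37.891 km
5–6: 62.878 km
6–7: 67.556 km
1–4: 134.647 km
3–4: 183.430 km
1–7: 184.243 km
1–5: 197.274 km
1–2: 199.964 km
1–3: 216.404 km
1–6: 224.784 km
4–7: 225.358 km
4–5: 235.602 km
2–4: 252.527 km
4–6: 288.213 km
3–7: 383.265 km
3–5: 395.471 km
2–3: 405.322 km
3–6: 435.309 km
Closest pair: 5–7 at 13.044 km.

5 and 7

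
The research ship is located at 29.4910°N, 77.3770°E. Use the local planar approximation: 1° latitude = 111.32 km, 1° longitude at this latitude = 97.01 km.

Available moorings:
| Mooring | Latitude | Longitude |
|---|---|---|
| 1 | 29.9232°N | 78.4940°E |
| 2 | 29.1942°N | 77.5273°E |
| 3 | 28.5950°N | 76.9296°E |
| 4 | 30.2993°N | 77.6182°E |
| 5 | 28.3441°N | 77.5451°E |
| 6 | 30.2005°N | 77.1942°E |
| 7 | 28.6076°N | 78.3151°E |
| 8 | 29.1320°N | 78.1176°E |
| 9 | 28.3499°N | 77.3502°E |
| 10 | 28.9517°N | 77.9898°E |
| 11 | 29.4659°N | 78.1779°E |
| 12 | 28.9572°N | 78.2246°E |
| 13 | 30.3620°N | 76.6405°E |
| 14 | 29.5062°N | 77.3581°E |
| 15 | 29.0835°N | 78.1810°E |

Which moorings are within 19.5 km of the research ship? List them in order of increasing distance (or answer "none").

Distances from 29.4910°N, 77.3770°E:
1: √((0.4322·111.32)² + (1.1170·97.01)²) = √(2314.813041 + 11741.926442) = 118.5611 km
2: √((-0.2968·111.32)² + (0.1503·97.01)²) = √(1091.626798 + 212.593984) = 36.1140 km
3: √((-0.8960·111.32)² + (-0.4474·97.01)²) = √(9948.610193 + 1883.757388) = 108.7767 km
4: √((0.8083·111.32)² + (0.2412·97.01)²) = √(8096.392482 + 547.504403) = 92.9726 km
5: √((-1.1469·111.32)² + (0.1681·97.01)²) = √(16300.371437 + 265.930675) = 128.7101 km
6: √((0.7095·111.32)² + (-0.1828·97.01)²) = √(6238.083661 + 314.474469) = 80.9479 km
7: √((-0.8834·111.32)² + (0.9381·97.01)²) = √(9670.772908 + 8281.924768) = 133.9877 km
8: √((-0.3590·111.32)² + (0.7406·97.01)²) = √(1597.111705 + 5161.791102) = 82.2125 km
9: √((-1.1411·111.32)² + (-0.0268·97.01)²) = √(16135.922751 + 6.759314) = 127.0539 km
10: √((-0.5393·111.32)² + (0.6128·97.01)²) = √(3604.186336 + 3534.032364) = 84.4880 km
11: √((-0.0251·111.32)² + (0.8009·97.01)²) = √(7.807174 + 6036.561041) = 77.7455 km
12: √((-0.5338·111.32)² + (0.8476·97.01)²) = √(3531.047292 + 6761.061794) = 101.4500 km
13: √((0.8710·111.32)² + (-0.7365·97.01)²) = √(9401.187302 + 5104.797413) = 120.4408 km
14: √((0.0152·111.32)² + (-0.0189·97.01)²) = √(2.863081 + 3.361682) = 2.4949 km
15: √((-0.4075·111.32)² + (0.8040·97.01)²) = √(2057.792696 + 6083.382256) = 90.2285 km
Threshold 19.5 km: 14 (2.4949 km) is within range.

14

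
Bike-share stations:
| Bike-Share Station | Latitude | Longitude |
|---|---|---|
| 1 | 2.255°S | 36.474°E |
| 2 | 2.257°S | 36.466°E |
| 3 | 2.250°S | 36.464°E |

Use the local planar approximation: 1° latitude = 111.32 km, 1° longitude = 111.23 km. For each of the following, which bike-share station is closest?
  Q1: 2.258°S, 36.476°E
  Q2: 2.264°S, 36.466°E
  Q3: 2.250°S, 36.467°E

Q1→1; Q2→2; Q3→3

Q1 at 2.258°S, 36.476°E:
  1: 0.401 km
  2: 1.118 km
  3: 1.605 km
  → nearest: 1 (0.401 km)
Q2 at 2.264°S, 36.466°E:
  1: 1.340 km
  2: 0.779 km
  3: 1.574 km
  → nearest: 2 (0.779 km)
Q3 at 2.250°S, 36.467°E:
  1: 0.957 km
  2: 0.787 km
  3: 0.334 km
  → nearest: 3 (0.334 km)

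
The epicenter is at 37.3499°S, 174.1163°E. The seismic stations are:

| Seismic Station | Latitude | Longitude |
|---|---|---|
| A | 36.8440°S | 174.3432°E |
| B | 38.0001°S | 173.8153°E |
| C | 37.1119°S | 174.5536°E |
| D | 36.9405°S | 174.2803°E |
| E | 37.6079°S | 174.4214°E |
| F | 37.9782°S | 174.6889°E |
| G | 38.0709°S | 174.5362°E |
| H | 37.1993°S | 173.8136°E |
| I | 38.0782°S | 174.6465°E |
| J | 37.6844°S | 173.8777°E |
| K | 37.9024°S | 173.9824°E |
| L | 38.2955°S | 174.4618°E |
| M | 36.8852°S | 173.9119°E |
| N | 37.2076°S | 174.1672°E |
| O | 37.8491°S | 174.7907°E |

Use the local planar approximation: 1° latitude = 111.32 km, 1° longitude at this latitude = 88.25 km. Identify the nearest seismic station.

N

Distances from 37.3499°S, 174.1163°E:
A: 59.7707 km
B: 77.1006 km
C: 46.8109 km
D: 47.8173 km
E: 39.3679 km
F: 86.2868 km
G: 88.4031 km
H: 31.5382 km
I: 93.6075 km
J: 42.7777 km
K: 62.6292 km
L: 109.5911 km
M: 54.7852 km
N: 16.4654 km
O: 81.4264 km
Minimum: N at 16.4654 km.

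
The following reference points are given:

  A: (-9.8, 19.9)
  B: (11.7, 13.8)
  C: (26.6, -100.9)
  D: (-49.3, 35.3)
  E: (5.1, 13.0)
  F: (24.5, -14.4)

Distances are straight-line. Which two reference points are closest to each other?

Pairwise distances:
A–B: 22.3
A–C: 126.2
A–D: 42.4
A–E: 16.4
A–F: 48.5
B–C: 115.7
B–D: 64.7
B–E: 6.6
B–F: 31.0
C–D: 155.9
C–E: 115.9
C–F: 86.5
D–E: 58.8
D–F: 89.0
E–F: 33.6
Closest pair: B–E at 6.6.

B and E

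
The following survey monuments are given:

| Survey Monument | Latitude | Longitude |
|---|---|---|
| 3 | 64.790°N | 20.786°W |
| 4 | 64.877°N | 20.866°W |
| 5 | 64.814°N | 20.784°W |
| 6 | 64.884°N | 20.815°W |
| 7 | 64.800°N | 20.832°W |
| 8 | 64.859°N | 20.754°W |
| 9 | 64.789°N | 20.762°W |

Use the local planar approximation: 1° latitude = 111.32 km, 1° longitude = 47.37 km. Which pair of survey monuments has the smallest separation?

Pairwise distances:
3–9: 1.142 km
3–7: 2.447 km
4–6: 2.538 km
3–5: 2.673 km
5–7: 2.757 km
5–9: 2.972 km
7–9: 3.535 km
6–8: 4.012 km
5–8: 5.207 km
4–8: 5.671 km
7–8: 7.536 km
8–9: 7.802 km
3–8: 7.829 km
5–6: 7.930 km
4–5: 8.017 km
4–7: 8.722 km
6–7: 9.385 km
3–4: 10.400 km
3–6: 10.554 km
6–9: 10.869 km
4–9: 10.965 km
Closest pair: 3–9 at 1.142 km.

3 and 9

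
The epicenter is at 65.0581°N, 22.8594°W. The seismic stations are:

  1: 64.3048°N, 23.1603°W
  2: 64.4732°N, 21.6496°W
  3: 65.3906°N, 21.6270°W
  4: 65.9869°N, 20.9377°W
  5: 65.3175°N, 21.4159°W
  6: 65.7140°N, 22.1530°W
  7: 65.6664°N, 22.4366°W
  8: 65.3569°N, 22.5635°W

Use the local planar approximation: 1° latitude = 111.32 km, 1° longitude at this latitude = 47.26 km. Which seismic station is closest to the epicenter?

8

Distances from 65.0581°N, 22.8594°W:
1: 85.0546 km
2: 86.6513 km
3: 69.0094 km
4: 137.6173 km
5: 74.0796 km
6: 80.2850 km
7: 70.6025 km
8: 36.0825 km
Minimum: 8 at 36.0825 km.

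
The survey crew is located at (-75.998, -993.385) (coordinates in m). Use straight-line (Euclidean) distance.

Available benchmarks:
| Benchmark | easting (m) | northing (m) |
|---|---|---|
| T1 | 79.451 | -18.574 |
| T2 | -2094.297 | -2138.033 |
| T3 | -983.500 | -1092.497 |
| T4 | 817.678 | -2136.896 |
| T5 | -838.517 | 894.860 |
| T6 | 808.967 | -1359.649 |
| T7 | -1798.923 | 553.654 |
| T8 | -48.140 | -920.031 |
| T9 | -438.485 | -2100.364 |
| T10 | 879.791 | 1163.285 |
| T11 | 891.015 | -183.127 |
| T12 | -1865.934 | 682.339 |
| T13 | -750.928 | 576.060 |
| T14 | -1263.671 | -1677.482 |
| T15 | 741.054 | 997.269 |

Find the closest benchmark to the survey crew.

T8

Distances from (-75.998, -993.385):
T1: 987.128 m
T2: 2320.291 m
T3: 912.898 m
T4: 1451.301 m
T5: 2036.395 m
T6: 957.764 m
T7: 2315.556 m
T8: 78.466 m
T9: 1164.817 m
T10: 2358.974 m
T11: 1261.599 m
T12: 2451.922 m
T13: 1708.417 m
T14: 1370.604 m
T15: 2151.808 m
Minimum: T8 at 78.466 m.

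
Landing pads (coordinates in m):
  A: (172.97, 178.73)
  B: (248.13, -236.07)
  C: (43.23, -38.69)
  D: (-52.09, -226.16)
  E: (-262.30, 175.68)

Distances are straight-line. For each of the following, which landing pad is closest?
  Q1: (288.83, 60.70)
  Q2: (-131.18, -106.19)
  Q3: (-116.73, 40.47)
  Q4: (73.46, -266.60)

Q1→A; Q2→D; Q3→C; Q4→D

Q1 at (288.83, 60.70):
  A: √((-115.86)² + (118.03)²) = √(13423.5396 + 13931.0809) = 165.39 m
  B: √((-40.70)² + (-296.77)²) = √(1656.4900 + 88072.4329) = 299.55 m
  C: √((-245.60)² + (-99.39)²) = √(60319.3600 + 9878.3721) = 264.95 m
  D: √((-340.92)² + (-286.86)²) = √(116226.4464 + 82288.6596) = 445.55 m
  E: √((-551.13)² + (114.98)²) = √(303744.2769 + 13220.4004) = 563.00 m
  → nearest: A (165.39 m)
Q2 at (-131.18, -106.19):
  A: √((304.15)² + (284.92)²) = √(92507.2225 + 81179.4064) = 416.76 m
  B: √((379.31)² + (-129.88)²) = √(143876.0761 + 16868.8144) = 400.93 m
  C: √((174.41)² + (67.50)²) = √(30418.8481 + 4556.2500) = 187.02 m
  D: √((79.09)² + (-119.97)²) = √(6255.2281 + 14392.8009) = 143.69 m
  E: √((-131.12)² + (281.87)²) = √(17192.4544 + 79450.6969) = 310.87 m
  → nearest: D (143.69 m)
Q3 at (-116.73, 40.47):
  A: √((289.70)² + (138.26)²) = √(83926.0900 + 19115.8276) = 321.00 m
  B: √((364.86)² + (-276.54)²) = √(133122.8196 + 76474.3716) = 457.82 m
  C: √((159.96)² + (-79.16)²) = √(25587.2016 + 6266.3056) = 178.48 m
  D: √((64.64)² + (-266.63)²) = √(4178.3296 + 71091.5569) = 274.35 m
  E: √((-145.57)² + (135.21)²) = √(21190.6249 + 18281.7441) = 198.68 m
  → nearest: C (178.48 m)
Q4 at (73.46, -266.60):
  A: √((99.51)² + (445.33)²) = √(9902.2401 + 198318.8089) = 456.31 m
  B: √((174.67)² + (30.53)²) = √(30509.6089 + 932.0809) = 177.32 m
  C: √((-30.23)² + (227.91)²) = √(913.8529 + 51942.9681) = 229.91 m
  D: √((-125.55)² + (40.44)²) = √(15762.8025 + 1635.3936) = 131.90 m
  E: √((-335.76)² + (442.28)²) = √(112734.7776 + 195611.5984) = 555.29 m
  → nearest: D (131.90 m)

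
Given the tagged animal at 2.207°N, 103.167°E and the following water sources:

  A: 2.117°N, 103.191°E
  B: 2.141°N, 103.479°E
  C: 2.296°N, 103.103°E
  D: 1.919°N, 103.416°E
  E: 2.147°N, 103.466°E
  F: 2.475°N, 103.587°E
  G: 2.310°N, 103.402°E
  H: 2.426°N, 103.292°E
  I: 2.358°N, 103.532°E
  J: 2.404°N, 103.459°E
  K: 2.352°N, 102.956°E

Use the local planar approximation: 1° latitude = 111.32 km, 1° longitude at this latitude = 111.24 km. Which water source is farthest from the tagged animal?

Distances from 2.207°N, 103.167°E:
A: 10.368 km
B: 35.476 km
C: 12.200 km
D: 42.368 km
E: 33.925 km
F: 55.434 km
G: 28.545 km
H: 28.066 km
I: 43.945 km
J: 39.192 km
K: 28.486 km
Maximum: F at 55.434 km.

F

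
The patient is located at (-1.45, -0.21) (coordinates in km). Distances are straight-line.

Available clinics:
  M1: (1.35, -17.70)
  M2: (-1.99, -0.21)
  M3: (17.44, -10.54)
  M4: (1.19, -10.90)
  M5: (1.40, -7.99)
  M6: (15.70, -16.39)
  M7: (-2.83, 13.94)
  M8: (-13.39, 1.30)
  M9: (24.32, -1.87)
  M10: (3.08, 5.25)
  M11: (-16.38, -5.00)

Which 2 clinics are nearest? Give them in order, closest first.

M2, M10

Distances from (-1.45, -0.21):
M1: √((2.80)² + (-17.49)²) = √(7.8400 + 305.9001) = 17.71 km
M2: √((-0.54)² + (0.00)²) = √(0.2916 + 0.0000) = 0.54 km
M3: √((18.89)² + (-10.33)²) = √(356.8321 + 106.7089) = 21.53 km
M4: √((2.64)² + (-10.69)²) = √(6.9696 + 114.2761) = 11.01 km
M5: √((2.85)² + (-7.78)²) = √(8.1225 + 60.5284) = 8.29 km
M6: √((17.15)² + (-16.18)²) = √(294.1225 + 261.7924) = 23.58 km
M7: √((-1.38)² + (14.15)²) = √(1.9044 + 200.2225) = 14.22 km
M8: √((-11.94)² + (1.51)²) = √(142.5636 + 2.2801) = 12.04 km
M9: √((25.77)² + (-1.66)²) = √(664.0929 + 2.7556) = 25.82 km
M10: √((4.53)² + (5.46)²) = √(20.5209 + 29.8116) = 7.09 km
M11: √((-14.93)² + (-4.79)²) = √(222.9049 + 22.9441) = 15.68 km
Sorted: M2 (0.54 km) < M10 (7.09 km) < M5 (8.29 km) < M4 (11.01 km) < …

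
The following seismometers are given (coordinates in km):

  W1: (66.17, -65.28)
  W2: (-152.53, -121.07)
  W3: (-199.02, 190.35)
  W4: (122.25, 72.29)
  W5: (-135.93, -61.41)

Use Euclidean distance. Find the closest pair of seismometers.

Pairwise distances:
W2–W5: √((16.60)² + (59.66)²) = √(275.5600 + 3559.3156) = 61.93 km
W1–W4: √((56.08)² + (137.57)²) = √(3144.9664 + 18925.5049) = 148.56 km
W1–W5: √((-202.10)² + (3.87)²) = √(40844.4100 + 14.9769) = 202.14 km
W1–W2: √((-218.70)² + (-55.79)²) = √(47829.6900 + 3112.5241) = 225.70 km
W3–W5: √((63.09)² + (-251.76)²) = √(3980.3481 + 63383.0976) = 259.54 km
W4–W5: √((-258.18)² + (-133.70)²) = √(66656.9124 + 17875.6900) = 290.74 km
W2–W3: √((-46.49)² + (311.42)²) = √(2161.3201 + 96982.4164) = 314.87 km
W2–W4: √((274.78)² + (193.36)²) = √(75504.0484 + 37388.0896) = 335.99 km
W3–W4: √((321.27)² + (-118.06)²) = √(103214.4129 + 13938.1636) = 342.28 km
W1–W3: √((-265.19)² + (255.63)²) = √(70325.7361 + 65346.6969) = 368.34 km
Closest pair: W2–W5 at 61.93 km.

W2 and W5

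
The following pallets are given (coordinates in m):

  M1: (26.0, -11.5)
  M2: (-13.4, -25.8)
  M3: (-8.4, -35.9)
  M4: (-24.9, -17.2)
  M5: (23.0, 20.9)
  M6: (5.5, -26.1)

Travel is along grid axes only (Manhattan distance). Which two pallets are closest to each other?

M2 and M3

Pairwise distances:
M2–M3: 15.1 m
M2–M6: 19.2 m
M2–M4: 20.1 m
M3–M6: 23.7 m
M1–M6: 35.1 m
M3–M4: 35.2 m
M1–M5: 35.4 m
M4–M6: 39.3 m
M1–M2: 53.7 m
M1–M4: 56.6 m
M1–M3: 58.8 m
M5–M6: 64.5 m
M2–M5: 83.1 m
M4–M5: 86.0 m
M3–M5: 88.2 m
Closest pair: M2–M3 at 15.1 m.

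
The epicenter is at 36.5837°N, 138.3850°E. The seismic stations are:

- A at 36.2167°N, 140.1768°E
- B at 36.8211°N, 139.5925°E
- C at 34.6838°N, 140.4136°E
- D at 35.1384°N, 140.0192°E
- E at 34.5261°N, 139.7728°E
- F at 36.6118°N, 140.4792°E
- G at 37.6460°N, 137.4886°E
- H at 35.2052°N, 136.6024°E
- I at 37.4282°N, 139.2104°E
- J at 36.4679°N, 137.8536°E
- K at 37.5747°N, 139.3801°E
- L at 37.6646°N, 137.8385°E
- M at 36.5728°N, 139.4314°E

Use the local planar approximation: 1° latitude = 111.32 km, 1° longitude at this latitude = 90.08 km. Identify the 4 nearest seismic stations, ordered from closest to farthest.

J, M, B, I

Distances from 36.5837°N, 138.3850°E:
A: √((-0.3670·111.32)² + (1.7918·90.08)²) = √(1669.085268 + 26051.685072) = 166.4956 km
B: √((0.2374·111.32)² + (1.2075·90.08)²) = √(698.405779 + 11831.260967) = 111.9360 km
C: √((-1.8999·111.32)² + (2.0286·90.08)²) = √(44730.925174 + 33392.550952) = 279.5058 km
D: √((-1.4453·111.32)² + (1.6342·90.08)²) = √(25885.848238 + 21670.411955) = 218.0740 km
E: √((-2.0576·111.32)² + (1.3878·90.08)²) = √(52464.833363 + 15628.256170) = 260.9465 km
F: √((0.0281·111.32)² + (2.0942·90.08)²) = √(9.784960 + 35587.138253) = 188.6715 km
G: √((1.0623·111.32)² + (-0.8964·90.08)²) = √(13984.300841 + 6520.192993) = 143.1939 km
H: √((-1.3785·111.32)² + (-1.7826·90.08)²) = √(23548.320399 + 25784.847037) = 222.1107 km
I: √((0.8445·111.32)² + (0.8254·90.08)²) = √(8837.831215 + 5528.224663) = 119.8585 km
J: √((-0.1158·111.32)² + (-0.5314·90.08)²) = √(166.174168 + 2291.394441) = 49.5739 km
K: √((0.9910·111.32)² + (0.9951·90.08)²) = √(12170.087600 + 8035.080044) = 142.1449 km
L: √((1.0809·111.32)² + (-0.5465·90.08)²) = √(14478.295258 + 2423.466873) = 130.0068 km
M: √((-0.0109·111.32)² + (1.0464·90.08)²) = √(1.472310 + 8884.893306) = 94.2675 km
Sorted: J (49.5739 km) < M (94.2675 km) < B (111.9360 km) < I (119.8585 km) < L (130.0068 km) < K (142.1449 km) < …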